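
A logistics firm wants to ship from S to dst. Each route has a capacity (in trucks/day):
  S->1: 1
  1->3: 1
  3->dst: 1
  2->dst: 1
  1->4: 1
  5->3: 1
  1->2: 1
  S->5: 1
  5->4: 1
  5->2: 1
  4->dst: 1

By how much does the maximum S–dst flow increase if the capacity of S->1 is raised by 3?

1

Original max flow = 2.
After raising cap(S->1), augmenting paths through that edge carry 1 more unit.
New max flow = 3. Increase = 1.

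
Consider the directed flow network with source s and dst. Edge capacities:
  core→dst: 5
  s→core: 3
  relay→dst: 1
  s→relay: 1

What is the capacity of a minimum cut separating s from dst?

4

Max flow = 4 (via 2 augmenting paths).
In the residual at optimum, the set reachable from s is {s}.
Cut edges: s→core (cap 3), s→relay (cap 1). Sum = 4.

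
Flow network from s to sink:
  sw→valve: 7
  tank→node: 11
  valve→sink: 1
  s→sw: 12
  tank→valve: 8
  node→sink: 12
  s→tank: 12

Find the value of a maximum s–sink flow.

Augment s→sw→valve→sink: bottleneck 1. Total 1.
Augment s→tank→node→sink: bottleneck 11. Total 12.
No augmenting path remains in the residual graph.

12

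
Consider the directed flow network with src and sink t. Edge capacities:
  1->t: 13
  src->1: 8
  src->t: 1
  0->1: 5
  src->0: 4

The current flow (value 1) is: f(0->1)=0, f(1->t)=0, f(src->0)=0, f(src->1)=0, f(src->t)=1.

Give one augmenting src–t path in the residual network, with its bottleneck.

Residual along src->1->t: src->1: 8, 1->t: 13.
Bottleneck = min = 8.

src->1->t, bottleneck 8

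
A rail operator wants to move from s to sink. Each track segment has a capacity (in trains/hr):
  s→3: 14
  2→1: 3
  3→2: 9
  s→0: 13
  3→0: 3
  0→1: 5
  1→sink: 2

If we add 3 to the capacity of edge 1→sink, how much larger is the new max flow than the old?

Original max flow = 2.
After raising cap(1→sink), augmenting paths through that edge carry 3 more units.
New max flow = 5. Increase = 3.

3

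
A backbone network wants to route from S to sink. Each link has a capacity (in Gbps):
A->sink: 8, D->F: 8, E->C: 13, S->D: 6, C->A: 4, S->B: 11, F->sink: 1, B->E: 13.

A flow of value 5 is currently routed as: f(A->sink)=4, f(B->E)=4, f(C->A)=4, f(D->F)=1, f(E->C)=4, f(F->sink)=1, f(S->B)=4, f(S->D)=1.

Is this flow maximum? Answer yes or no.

Yes

Residual reachable from S: {B, C, D, E, F, S}; sink is not reachable.
Saturated cut: C->A, F->sink with total capacity 5 = current flow value. Flow is maximum.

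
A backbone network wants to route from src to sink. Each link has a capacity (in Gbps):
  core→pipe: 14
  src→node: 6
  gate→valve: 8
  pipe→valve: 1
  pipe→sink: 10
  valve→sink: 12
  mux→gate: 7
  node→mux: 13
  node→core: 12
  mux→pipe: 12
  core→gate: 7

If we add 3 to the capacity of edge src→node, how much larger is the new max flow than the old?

3

Original max flow = 6.
After raising cap(src→node), augmenting paths through that edge carry 3 more units.
New max flow = 9. Increase = 3.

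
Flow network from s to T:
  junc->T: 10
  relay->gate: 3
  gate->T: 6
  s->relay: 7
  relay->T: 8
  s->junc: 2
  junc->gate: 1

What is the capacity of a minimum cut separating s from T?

9

Max flow = 9 (via 2 augmenting paths).
In the residual at optimum, the set reachable from s is {s}.
Cut edges: s->relay (cap 7), s->junc (cap 2). Sum = 9.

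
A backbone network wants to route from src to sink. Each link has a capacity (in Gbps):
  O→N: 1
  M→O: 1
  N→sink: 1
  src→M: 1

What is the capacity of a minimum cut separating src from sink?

1

Max flow = 1 (via 1 augmenting path).
In the residual at optimum, the set reachable from src is {src}.
Cut edges: src→M (cap 1). Sum = 1.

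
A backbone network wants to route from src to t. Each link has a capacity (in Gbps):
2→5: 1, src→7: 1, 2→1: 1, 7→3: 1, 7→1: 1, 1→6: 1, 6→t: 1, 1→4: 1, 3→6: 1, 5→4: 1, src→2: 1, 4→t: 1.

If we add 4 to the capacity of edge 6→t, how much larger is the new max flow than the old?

0

Original max flow = 2.
Edge 6→t does not cross the min cut (source side {src}), so extra capacity there cannot help.
New max flow = 2. Increase = 0.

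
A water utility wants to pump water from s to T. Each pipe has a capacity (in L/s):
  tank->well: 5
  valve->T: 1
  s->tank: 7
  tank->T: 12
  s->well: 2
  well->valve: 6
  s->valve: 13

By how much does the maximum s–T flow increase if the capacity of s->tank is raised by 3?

3

Original max flow = 8.
After raising cap(s->tank), augmenting paths through that edge carry 3 more units.
New max flow = 11. Increase = 3.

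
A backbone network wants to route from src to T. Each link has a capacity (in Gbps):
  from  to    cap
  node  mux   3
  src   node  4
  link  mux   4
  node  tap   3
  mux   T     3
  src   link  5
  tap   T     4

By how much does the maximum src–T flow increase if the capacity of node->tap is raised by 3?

Original max flow = 6.
After raising cap(node->tap), augmenting paths through that edge carry 1 more unit.
New max flow = 7. Increase = 1.

1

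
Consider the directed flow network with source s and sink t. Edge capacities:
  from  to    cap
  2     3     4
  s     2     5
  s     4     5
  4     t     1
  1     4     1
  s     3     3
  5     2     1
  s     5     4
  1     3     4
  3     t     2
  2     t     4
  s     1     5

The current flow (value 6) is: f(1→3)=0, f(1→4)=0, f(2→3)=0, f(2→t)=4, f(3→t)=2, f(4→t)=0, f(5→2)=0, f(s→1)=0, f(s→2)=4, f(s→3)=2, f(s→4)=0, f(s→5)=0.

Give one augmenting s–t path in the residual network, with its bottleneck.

s→4→t, bottleneck 1

Residual along s→4→t: s→4: 5, 4→t: 1.
Bottleneck = min = 1.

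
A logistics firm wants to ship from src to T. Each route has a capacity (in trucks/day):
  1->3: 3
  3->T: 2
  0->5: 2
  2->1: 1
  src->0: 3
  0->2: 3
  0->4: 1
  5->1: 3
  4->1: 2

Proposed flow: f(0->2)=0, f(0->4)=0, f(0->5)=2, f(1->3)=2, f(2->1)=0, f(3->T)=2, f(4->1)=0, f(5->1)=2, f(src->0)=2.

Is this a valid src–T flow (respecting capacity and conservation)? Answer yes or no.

Yes

Every edge has 0 ≤ f(e) ≤ cap(e).
At each intermediate node, inflow equals outflow.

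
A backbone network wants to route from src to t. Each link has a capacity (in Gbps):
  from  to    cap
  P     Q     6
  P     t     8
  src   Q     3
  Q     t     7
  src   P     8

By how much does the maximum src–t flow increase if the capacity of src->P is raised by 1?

Original max flow = 11.
After raising cap(src->P), augmenting paths through that edge carry 1 more unit.
New max flow = 12. Increase = 1.

1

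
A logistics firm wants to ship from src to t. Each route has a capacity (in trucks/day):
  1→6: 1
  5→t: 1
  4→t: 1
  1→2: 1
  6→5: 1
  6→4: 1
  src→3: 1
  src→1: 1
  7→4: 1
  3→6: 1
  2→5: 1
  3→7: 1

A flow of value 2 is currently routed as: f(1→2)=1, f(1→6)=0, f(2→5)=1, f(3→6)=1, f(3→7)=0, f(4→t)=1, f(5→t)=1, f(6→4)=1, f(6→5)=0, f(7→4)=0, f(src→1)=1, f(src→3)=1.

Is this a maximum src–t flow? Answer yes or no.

Residual reachable from src: {src}; t is not reachable.
Saturated cut: src→1, src→3 with total capacity 2 = current flow value. Flow is maximum.

Yes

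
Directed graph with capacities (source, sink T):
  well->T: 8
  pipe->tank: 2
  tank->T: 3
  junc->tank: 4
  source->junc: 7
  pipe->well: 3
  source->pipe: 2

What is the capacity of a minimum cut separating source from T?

Max flow = 5 (via 2 augmenting paths).
In the residual at optimum, the set reachable from source is {junc, source, tank}.
Cut edges: source->pipe (cap 2), tank->T (cap 3). Sum = 5.

5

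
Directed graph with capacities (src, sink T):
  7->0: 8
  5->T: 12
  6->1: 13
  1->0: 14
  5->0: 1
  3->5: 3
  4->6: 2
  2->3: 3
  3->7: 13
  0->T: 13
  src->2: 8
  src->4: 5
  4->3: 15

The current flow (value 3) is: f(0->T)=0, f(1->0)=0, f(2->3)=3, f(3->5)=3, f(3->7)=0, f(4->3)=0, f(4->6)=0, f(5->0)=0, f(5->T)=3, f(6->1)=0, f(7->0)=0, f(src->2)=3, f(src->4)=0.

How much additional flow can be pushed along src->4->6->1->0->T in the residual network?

2

Residual capacities along the path: src->4: 5, 4->6: 2, 6->1: 13, 1->0: 14, 0->T: 13.
Minimum is 2.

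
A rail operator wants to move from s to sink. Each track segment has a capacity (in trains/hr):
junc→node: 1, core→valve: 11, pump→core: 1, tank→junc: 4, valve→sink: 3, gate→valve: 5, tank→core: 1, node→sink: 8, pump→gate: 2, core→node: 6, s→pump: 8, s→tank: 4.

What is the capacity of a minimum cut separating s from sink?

Max flow = 5 (via 4 augmenting paths).
In the residual at optimum, the set reachable from s is {junc, pump, s, tank}.
Cut edges: tank→core (cap 1), junc→node (cap 1), pump→core (cap 1), pump→gate (cap 2). Sum = 5.

5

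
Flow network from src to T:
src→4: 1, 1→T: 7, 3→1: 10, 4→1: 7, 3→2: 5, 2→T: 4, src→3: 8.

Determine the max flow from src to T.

9

Augment src→3→2→T: bottleneck 4. Total 4.
Augment src→3→1→T: bottleneck 4. Total 8.
Augment src→4→1→T: bottleneck 1. Total 9.
No augmenting path remains in the residual graph.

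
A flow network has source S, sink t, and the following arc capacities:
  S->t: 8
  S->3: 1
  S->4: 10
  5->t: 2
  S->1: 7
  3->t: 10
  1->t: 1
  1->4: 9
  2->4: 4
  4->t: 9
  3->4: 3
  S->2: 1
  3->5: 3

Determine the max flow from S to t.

Augment S->t: bottleneck 8. Total 8.
Augment S->1->t: bottleneck 1. Total 9.
Augment S->3->t: bottleneck 1. Total 10.
Augment S->4->t: bottleneck 9. Total 19.
No augmenting path remains in the residual graph.

19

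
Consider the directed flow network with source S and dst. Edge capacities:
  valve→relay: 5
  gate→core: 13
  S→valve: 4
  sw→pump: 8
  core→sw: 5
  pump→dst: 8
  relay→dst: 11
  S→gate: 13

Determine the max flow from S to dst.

9

Augment S→valve→relay→dst: bottleneck 4. Total 4.
Augment S→gate→core→sw→pump→dst: bottleneck 5. Total 9.
No augmenting path remains in the residual graph.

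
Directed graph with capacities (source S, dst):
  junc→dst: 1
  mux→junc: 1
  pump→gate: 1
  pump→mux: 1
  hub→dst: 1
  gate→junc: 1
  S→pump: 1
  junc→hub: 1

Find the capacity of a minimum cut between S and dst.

Max flow = 1 (via 1 augmenting path).
In the residual at optimum, the set reachable from S is {S}.
Cut edges: S→pump (cap 1). Sum = 1.

1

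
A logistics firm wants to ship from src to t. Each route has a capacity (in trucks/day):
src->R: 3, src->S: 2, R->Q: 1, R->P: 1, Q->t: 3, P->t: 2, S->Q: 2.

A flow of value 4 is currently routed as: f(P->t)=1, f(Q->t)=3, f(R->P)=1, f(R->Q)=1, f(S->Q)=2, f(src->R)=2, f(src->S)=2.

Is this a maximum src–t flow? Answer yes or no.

Yes

Residual reachable from src: {R, src}; t is not reachable.
Saturated cut: src->S, R->Q, R->P with total capacity 4 = current flow value. Flow is maximum.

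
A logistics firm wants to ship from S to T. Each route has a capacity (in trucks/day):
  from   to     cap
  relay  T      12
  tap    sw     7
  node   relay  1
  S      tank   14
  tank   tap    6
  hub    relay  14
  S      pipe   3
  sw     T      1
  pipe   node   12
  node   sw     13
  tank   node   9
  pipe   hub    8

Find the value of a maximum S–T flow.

5

Augment S->tank->tap->sw->T: bottleneck 1. Total 1.
Augment S->tank->node->relay->T: bottleneck 1. Total 2.
Augment S->pipe->hub->relay->T: bottleneck 3. Total 5.
No augmenting path remains in the residual graph.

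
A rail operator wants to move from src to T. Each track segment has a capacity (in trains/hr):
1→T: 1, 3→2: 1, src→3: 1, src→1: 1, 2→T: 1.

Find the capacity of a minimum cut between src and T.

Max flow = 2 (via 2 augmenting paths).
In the residual at optimum, the set reachable from src is {src}.
Cut edges: src→3 (cap 1), src→1 (cap 1). Sum = 2.

2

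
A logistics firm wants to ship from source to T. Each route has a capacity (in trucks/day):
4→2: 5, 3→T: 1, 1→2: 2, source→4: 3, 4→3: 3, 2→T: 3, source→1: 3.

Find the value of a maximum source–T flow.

Augment source→4→3→T: bottleneck 1. Total 1.
Augment source→4→2→T: bottleneck 2. Total 3.
Augment source→1→2→T: bottleneck 1. Total 4.
No augmenting path remains in the residual graph.

4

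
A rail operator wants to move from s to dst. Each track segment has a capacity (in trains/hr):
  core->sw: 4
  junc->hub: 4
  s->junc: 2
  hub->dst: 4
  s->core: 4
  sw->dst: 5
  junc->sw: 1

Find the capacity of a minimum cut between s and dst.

6

Max flow = 6 (via 3 augmenting paths).
In the residual at optimum, the set reachable from s is {s}.
Cut edges: s->core (cap 4), s->junc (cap 2). Sum = 6.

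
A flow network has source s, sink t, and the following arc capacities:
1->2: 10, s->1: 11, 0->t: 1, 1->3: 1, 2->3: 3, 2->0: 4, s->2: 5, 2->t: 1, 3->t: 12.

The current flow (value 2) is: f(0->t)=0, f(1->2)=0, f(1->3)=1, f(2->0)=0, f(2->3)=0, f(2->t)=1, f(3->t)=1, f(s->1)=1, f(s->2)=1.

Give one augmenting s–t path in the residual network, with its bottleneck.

s->2->0->t, bottleneck 1

Residual along s->2->0->t: s->2: 4, 2->0: 4, 0->t: 1.
Bottleneck = min = 1.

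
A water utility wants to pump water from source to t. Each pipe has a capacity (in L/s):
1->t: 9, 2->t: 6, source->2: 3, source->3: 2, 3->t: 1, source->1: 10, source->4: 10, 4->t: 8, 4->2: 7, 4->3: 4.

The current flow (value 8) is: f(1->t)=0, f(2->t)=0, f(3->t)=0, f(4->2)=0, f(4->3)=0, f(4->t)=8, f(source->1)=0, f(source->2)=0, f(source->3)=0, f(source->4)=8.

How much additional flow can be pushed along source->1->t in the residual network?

Residual capacities along the path: source->1: 10, 1->t: 9.
Minimum is 9.

9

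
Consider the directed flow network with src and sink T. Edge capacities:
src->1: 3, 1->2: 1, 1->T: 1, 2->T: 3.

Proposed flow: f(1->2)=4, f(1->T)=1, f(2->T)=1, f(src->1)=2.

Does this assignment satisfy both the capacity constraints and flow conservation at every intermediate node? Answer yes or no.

No

Capacity violated on 1->2: flow 4 > capacity 1.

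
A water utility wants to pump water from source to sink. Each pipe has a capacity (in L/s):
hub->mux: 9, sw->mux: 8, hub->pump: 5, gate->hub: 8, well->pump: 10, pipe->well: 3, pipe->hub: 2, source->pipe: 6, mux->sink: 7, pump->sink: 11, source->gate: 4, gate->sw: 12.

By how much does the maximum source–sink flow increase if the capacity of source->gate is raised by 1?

1

Original max flow = 9.
After raising cap(source->gate), augmenting paths through that edge carry 1 more unit.
New max flow = 10. Increase = 1.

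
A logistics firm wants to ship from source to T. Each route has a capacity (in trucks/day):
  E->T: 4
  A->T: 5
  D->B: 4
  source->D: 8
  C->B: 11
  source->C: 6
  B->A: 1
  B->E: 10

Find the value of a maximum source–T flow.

5

Augment source->D->B->A->T: bottleneck 1. Total 1.
Augment source->D->B->E->T: bottleneck 3. Total 4.
Augment source->C->B->E->T: bottleneck 1. Total 5.
No augmenting path remains in the residual graph.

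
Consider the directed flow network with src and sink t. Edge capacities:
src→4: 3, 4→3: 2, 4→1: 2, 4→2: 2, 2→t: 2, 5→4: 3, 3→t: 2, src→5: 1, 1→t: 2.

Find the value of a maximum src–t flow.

Augment src→4→1→t: bottleneck 2. Total 2.
Augment src→4→3→t: bottleneck 1. Total 3.
Augment src→5→4→3→t: bottleneck 1. Total 4.
No augmenting path remains in the residual graph.

4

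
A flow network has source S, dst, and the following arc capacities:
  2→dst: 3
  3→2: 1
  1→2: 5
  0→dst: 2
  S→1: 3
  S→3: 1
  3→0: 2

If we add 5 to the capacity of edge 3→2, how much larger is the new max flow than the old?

Original max flow = 4.
Edge 3→2 does not cross the min cut (source side {S}), so extra capacity there cannot help.
New max flow = 4. Increase = 0.

0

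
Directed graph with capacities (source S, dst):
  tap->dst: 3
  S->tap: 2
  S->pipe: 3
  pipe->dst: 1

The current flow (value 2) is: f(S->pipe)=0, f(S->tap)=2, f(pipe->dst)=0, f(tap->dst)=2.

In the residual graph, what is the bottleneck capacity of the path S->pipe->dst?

1

Residual capacities along the path: S->pipe: 3, pipe->dst: 1.
Minimum is 1.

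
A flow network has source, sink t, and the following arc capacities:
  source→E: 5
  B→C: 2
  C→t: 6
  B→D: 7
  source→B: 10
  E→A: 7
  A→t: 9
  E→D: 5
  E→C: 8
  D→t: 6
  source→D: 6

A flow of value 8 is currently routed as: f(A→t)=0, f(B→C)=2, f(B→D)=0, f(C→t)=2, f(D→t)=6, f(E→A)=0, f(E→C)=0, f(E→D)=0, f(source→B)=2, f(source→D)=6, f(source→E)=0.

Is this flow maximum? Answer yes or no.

No

Residual path source→E→C→t has bottleneck 4 > 0.
Pushing 4 along it raises the flow to 12, so the given flow is not maximum.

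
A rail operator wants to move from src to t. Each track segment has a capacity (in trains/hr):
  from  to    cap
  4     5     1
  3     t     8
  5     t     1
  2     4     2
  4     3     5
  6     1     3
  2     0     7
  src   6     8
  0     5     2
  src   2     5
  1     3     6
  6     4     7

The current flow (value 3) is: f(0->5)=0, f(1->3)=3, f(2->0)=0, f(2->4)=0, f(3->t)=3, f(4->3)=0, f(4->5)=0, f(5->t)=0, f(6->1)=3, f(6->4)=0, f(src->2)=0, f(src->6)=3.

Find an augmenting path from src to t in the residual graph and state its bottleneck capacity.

Residual along src->6->4->3->t: src->6: 5, 6->4: 7, 4->3: 5, 3->t: 5.
Bottleneck = min = 5.

src->6->4->3->t, bottleneck 5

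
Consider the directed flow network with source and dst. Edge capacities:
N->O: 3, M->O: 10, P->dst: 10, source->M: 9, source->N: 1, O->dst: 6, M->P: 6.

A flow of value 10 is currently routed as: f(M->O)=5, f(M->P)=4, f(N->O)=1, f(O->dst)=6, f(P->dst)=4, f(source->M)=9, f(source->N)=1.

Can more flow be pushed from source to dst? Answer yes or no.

Residual reachable from source: {source}; dst is not reachable.
Saturated cut: source->N, source->M with total capacity 10 = current flow value. Flow is maximum.

No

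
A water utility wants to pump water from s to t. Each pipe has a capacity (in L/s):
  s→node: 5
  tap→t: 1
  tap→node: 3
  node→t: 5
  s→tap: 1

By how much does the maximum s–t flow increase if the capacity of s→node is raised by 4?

0

Original max flow = 6.
Even with extra capacity on s→node, another cut of capacity 6 remains binding.
New max flow = 6. Increase = 0.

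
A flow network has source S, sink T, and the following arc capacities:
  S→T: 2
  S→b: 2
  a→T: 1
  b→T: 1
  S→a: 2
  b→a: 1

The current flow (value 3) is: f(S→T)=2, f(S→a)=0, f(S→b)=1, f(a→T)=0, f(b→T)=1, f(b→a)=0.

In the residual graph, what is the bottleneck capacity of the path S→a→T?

Residual capacities along the path: S→a: 2, a→T: 1.
Minimum is 1.

1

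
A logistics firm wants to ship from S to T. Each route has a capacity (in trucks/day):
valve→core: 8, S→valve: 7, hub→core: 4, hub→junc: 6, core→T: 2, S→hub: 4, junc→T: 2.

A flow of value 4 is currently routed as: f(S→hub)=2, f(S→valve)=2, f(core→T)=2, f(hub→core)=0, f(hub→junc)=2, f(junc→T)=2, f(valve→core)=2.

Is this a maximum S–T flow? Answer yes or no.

Yes

Residual reachable from S: {S, core, hub, junc, valve}; T is not reachable.
Saturated cut: core→T, junc→T with total capacity 4 = current flow value. Flow is maximum.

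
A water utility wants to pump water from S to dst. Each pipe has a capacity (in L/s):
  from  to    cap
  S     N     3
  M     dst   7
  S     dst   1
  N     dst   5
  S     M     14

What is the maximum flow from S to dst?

Augment S→dst: bottleneck 1. Total 1.
Augment S→N→dst: bottleneck 3. Total 4.
Augment S→M→dst: bottleneck 7. Total 11.
No augmenting path remains in the residual graph.

11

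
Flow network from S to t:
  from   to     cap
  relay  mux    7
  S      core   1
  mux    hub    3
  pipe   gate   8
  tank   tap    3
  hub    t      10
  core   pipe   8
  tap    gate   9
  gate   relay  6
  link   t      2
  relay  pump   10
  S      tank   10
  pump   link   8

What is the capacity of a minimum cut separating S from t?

Max flow = 4 (via 3 augmenting paths).
In the residual at optimum, the set reachable from S is {S, tank}.
Cut edges: tank->tap (cap 3), S->core (cap 1). Sum = 4.

4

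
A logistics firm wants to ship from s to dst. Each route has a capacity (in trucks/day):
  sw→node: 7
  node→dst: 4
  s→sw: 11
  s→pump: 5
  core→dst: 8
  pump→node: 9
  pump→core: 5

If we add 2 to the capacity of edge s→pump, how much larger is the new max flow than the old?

Original max flow = 9.
Even with extra capacity on s→pump, another cut of capacity 9 remains binding.
New max flow = 9. Increase = 0.

0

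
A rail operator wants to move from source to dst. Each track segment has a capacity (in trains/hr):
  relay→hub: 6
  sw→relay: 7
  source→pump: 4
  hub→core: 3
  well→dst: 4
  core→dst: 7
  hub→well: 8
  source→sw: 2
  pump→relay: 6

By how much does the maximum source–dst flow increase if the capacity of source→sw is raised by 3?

Original max flow = 6.
Even with extra capacity on source→sw, another cut of capacity 6 remains binding.
New max flow = 6. Increase = 0.

0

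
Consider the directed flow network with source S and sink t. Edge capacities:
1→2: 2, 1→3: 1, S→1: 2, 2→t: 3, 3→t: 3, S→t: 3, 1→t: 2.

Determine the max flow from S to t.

Augment S→t: bottleneck 3. Total 3.
Augment S→1→t: bottleneck 2. Total 5.
No augmenting path remains in the residual graph.

5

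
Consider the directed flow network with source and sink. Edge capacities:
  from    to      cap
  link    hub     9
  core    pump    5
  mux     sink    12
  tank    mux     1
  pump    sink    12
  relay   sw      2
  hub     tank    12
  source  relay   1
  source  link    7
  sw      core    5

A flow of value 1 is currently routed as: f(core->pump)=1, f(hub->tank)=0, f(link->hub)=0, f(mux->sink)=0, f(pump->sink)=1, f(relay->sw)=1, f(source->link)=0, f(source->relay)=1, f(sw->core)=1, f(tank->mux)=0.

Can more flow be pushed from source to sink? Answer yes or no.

Yes

Residual path source->link->hub->tank->mux->sink has bottleneck 1 > 0.
Pushing 1 along it raises the flow to 2, so the given flow is not maximum.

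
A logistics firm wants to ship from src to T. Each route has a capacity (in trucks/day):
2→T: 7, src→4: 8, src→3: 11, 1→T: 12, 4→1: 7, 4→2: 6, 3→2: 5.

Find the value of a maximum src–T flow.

13

Augment src→3→2→T: bottleneck 5. Total 5.
Augment src→4→2→T: bottleneck 2. Total 7.
Augment src→4→1→T: bottleneck 6. Total 13.
No augmenting path remains in the residual graph.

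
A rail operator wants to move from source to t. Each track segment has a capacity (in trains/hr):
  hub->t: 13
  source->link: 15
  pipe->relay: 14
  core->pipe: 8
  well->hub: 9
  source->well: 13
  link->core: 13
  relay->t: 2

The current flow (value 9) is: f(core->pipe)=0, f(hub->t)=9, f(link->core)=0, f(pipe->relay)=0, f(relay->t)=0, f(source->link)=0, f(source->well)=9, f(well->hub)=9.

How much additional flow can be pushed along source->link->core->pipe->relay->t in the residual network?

Residual capacities along the path: source->link: 15, link->core: 13, core->pipe: 8, pipe->relay: 14, relay->t: 2.
Minimum is 2.

2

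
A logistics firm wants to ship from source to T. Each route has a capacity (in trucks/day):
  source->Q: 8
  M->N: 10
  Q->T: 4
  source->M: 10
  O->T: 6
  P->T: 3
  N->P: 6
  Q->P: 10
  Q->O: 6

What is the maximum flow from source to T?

11

Augment source->Q->T: bottleneck 4. Total 4.
Augment source->Q->P->T: bottleneck 3. Total 7.
Augment source->Q->O->T: bottleneck 1. Total 8.
Augment source->M->N->P->Q->O->T: bottleneck 3. Total 11.
No augmenting path remains in the residual graph.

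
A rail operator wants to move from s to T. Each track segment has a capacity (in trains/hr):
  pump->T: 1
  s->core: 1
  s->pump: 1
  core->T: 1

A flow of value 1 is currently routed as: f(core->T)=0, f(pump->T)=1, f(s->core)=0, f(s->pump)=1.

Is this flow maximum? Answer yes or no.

Residual path s->core->T has bottleneck 1 > 0.
Pushing 1 along it raises the flow to 2, so the given flow is not maximum.

No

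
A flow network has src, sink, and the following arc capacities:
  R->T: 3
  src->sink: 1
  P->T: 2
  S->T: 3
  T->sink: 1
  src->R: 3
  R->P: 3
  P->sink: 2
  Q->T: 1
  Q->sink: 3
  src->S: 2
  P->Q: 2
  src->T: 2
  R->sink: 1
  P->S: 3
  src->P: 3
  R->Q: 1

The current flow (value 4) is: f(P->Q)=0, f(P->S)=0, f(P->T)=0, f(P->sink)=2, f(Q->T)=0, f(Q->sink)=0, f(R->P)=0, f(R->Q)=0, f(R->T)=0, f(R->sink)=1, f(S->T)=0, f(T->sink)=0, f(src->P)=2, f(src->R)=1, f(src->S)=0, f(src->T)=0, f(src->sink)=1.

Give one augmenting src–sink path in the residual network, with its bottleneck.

src->T->sink, bottleneck 1

Residual along src->T->sink: src->T: 2, T->sink: 1.
Bottleneck = min = 1.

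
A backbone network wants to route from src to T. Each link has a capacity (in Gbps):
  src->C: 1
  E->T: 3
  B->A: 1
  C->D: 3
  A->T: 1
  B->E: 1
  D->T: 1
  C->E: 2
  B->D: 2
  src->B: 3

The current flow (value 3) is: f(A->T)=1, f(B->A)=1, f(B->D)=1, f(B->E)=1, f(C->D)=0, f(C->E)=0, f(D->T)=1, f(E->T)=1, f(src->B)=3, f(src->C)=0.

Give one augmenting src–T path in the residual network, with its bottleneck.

src->C->E->T, bottleneck 1

Residual along src->C->E->T: src->C: 1, C->E: 2, E->T: 2.
Bottleneck = min = 1.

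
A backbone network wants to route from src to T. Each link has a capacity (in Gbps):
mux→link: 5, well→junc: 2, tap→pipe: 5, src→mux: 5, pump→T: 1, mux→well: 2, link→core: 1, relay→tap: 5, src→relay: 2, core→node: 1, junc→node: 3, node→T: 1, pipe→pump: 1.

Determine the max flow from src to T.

Augment src→mux→well→junc→node→T: bottleneck 1. Total 1.
Augment src→relay→tap→pipe→pump→T: bottleneck 1. Total 2.
No augmenting path remains in the residual graph.

2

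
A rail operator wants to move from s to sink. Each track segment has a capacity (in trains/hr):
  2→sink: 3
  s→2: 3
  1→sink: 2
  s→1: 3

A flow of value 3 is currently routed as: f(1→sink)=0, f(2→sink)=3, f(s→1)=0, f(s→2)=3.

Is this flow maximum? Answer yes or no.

No

Residual path s→1→sink has bottleneck 2 > 0.
Pushing 2 along it raises the flow to 5, so the given flow is not maximum.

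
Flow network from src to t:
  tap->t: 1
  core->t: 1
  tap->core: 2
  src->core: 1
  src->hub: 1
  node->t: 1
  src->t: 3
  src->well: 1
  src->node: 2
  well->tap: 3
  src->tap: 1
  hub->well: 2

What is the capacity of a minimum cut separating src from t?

6

Max flow = 6 (via 4 augmenting paths).
In the residual at optimum, the set reachable from src is {core, hub, node, src, tap, well}.
Cut edges: src->t (cap 3), node->t (cap 1), tap->t (cap 1), core->t (cap 1). Sum = 6.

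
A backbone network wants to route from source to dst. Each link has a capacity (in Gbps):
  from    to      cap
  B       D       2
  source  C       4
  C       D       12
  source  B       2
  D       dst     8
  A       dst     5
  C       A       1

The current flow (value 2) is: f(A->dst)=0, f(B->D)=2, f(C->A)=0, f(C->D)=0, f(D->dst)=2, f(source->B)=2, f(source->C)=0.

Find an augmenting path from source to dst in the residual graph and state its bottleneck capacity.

Residual along source->C->D->dst: source->C: 4, C->D: 12, D->dst: 6.
Bottleneck = min = 4.

source->C->D->dst, bottleneck 4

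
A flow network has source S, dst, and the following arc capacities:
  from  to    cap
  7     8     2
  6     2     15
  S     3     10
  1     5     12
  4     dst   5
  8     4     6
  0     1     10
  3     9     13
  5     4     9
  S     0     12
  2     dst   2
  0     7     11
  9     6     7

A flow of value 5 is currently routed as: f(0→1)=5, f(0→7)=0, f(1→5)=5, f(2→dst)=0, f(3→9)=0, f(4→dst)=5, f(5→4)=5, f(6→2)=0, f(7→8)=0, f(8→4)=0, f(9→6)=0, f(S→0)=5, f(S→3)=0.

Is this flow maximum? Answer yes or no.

No

Residual path S→3→9→6→2→dst has bottleneck 2 > 0.
Pushing 2 along it raises the flow to 7, so the given flow is not maximum.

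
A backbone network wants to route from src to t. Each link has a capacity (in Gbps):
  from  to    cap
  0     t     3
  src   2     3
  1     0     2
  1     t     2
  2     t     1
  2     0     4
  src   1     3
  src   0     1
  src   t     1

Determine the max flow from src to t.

7

Augment src->t: bottleneck 1. Total 1.
Augment src->1->t: bottleneck 2. Total 3.
Augment src->2->t: bottleneck 1. Total 4.
Augment src->0->t: bottleneck 1. Total 5.
Augment src->1->0->t: bottleneck 1. Total 6.
Augment src->2->0->t: bottleneck 1. Total 7.
No augmenting path remains in the residual graph.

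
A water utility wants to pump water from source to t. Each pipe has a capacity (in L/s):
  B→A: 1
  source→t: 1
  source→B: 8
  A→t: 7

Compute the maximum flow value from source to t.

Augment source→t: bottleneck 1. Total 1.
Augment source→B→A→t: bottleneck 1. Total 2.
No augmenting path remains in the residual graph.

2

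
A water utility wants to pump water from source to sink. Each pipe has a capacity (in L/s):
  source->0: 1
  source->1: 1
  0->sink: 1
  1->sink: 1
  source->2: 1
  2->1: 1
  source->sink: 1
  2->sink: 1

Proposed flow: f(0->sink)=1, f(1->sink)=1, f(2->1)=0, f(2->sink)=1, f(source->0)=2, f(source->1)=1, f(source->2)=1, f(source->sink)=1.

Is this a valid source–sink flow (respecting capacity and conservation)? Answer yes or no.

No

Capacity violated on source->0: flow 2 > capacity 1.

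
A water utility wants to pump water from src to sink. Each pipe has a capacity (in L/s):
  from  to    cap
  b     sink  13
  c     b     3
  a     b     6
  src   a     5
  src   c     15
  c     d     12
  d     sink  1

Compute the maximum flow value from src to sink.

Augment src->c->d->sink: bottleneck 1. Total 1.
Augment src->c->b->sink: bottleneck 3. Total 4.
Augment src->a->b->sink: bottleneck 5. Total 9.
No augmenting path remains in the residual graph.

9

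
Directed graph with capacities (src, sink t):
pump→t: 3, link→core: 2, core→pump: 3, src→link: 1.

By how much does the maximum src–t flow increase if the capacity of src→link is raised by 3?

Original max flow = 1.
After raising cap(src→link), augmenting paths through that edge carry 1 more unit.
New max flow = 2. Increase = 1.

1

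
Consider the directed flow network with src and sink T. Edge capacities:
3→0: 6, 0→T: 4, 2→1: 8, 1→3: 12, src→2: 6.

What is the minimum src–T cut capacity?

4

Max flow = 4 (via 1 augmenting path).
In the residual at optimum, the set reachable from src is {0, 1, 2, 3, src}.
Cut edges: 0→T (cap 4). Sum = 4.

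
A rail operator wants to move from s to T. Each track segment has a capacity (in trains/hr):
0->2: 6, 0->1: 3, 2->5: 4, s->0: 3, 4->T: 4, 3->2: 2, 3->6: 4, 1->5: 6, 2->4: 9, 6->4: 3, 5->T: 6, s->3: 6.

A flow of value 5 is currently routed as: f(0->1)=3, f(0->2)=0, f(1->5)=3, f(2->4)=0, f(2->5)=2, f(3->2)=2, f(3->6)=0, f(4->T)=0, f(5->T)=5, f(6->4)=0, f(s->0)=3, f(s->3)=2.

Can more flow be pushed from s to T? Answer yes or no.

Residual path s->3->6->4->T has bottleneck 3 > 0.
Pushing 3 along it raises the flow to 8, so the given flow is not maximum.

Yes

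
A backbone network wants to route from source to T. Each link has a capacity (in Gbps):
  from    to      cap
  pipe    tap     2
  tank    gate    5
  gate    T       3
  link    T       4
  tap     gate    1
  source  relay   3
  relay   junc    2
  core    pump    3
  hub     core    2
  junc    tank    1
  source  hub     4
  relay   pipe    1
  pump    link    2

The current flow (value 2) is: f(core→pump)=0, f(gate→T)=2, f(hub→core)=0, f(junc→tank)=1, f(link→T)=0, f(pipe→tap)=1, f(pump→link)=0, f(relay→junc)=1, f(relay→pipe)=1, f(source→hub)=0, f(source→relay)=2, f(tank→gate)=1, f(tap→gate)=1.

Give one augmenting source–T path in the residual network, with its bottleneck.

Residual along source→hub→core→pump→link→T: source→hub: 4, hub→core: 2, core→pump: 3, pump→link: 2, link→T: 4.
Bottleneck = min = 2.

source→hub→core→pump→link→T, bottleneck 2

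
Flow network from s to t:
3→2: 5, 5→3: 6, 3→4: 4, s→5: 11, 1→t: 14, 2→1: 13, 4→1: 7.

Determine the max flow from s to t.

6

Augment s→5→3→4→1→t: bottleneck 4. Total 4.
Augment s→5→3→2→1→t: bottleneck 2. Total 6.
No augmenting path remains in the residual graph.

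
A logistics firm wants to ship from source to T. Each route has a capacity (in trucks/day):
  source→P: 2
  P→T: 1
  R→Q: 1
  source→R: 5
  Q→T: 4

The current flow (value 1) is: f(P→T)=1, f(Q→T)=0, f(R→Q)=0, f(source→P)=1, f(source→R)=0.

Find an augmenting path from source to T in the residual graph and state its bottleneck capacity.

source→R→Q→T, bottleneck 1

Residual along source→R→Q→T: source→R: 5, R→Q: 1, Q→T: 4.
Bottleneck = min = 1.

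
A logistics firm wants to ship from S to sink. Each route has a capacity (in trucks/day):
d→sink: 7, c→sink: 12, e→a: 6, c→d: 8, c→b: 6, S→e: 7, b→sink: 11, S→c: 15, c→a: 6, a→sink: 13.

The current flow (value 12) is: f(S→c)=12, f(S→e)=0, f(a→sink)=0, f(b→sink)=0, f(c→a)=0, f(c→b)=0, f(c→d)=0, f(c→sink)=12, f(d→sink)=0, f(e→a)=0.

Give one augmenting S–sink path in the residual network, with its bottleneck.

Residual along S→e→a→sink: S→e: 7, e→a: 6, a→sink: 13.
Bottleneck = min = 6.

S→e→a→sink, bottleneck 6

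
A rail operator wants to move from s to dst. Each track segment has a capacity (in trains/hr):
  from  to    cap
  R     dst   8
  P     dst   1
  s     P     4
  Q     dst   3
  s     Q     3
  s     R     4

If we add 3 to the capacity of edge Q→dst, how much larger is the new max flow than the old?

0

Original max flow = 8.
Edge Q→dst does not cross the min cut (source side {P, s}), so extra capacity there cannot help.
New max flow = 8. Increase = 0.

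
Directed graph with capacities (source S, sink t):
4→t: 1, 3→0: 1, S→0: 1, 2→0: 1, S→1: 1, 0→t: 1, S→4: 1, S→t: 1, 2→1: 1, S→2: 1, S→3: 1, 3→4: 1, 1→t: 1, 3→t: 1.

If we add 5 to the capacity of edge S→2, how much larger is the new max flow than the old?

0

Original max flow = 5.
Edge S→2 does not cross the min cut (source side {0, 1, 2, S}), so extra capacity there cannot help.
New max flow = 5. Increase = 0.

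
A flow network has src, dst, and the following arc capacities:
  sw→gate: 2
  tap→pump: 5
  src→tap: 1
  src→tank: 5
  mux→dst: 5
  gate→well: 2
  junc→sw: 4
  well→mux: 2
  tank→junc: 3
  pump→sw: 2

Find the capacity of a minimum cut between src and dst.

2

Max flow = 2 (via 2 augmenting paths).
In the residual at optimum, the set reachable from src is {junc, pump, src, sw, tank, tap}.
Cut edges: sw→gate (cap 2). Sum = 2.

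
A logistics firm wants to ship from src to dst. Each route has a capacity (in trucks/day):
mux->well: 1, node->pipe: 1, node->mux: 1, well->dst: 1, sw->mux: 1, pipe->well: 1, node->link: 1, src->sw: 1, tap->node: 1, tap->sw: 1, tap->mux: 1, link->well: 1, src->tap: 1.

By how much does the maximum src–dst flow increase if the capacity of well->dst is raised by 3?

1

Original max flow = 1.
After raising cap(well->dst), augmenting paths through that edge carry 1 more unit.
New max flow = 2. Increase = 1.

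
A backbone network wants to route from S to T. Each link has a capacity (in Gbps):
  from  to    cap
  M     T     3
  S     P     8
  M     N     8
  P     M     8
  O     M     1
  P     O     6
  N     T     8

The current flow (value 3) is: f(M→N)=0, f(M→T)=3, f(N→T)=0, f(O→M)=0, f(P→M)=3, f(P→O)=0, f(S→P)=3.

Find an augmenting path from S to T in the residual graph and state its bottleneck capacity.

Residual along S→P→M→N→T: S→P: 5, P→M: 5, M→N: 8, N→T: 8.
Bottleneck = min = 5.

S→P→M→N→T, bottleneck 5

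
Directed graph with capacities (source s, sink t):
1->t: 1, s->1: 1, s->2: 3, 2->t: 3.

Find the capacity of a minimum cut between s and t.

4

Max flow = 4 (via 2 augmenting paths).
In the residual at optimum, the set reachable from s is {s}.
Cut edges: s->1 (cap 1), s->2 (cap 3). Sum = 4.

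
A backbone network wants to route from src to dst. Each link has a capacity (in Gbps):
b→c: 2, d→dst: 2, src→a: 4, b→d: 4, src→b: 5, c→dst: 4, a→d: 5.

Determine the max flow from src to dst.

4

Augment src→a→d→dst: bottleneck 2. Total 2.
Augment src→b→c→dst: bottleneck 2. Total 4.
No augmenting path remains in the residual graph.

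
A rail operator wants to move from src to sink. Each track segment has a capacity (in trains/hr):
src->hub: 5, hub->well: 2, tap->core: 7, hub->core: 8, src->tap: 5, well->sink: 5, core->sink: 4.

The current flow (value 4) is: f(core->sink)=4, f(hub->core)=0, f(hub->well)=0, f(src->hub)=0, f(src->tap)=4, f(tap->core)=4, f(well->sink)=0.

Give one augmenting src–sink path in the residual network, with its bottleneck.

Residual along src->hub->well->sink: src->hub: 5, hub->well: 2, well->sink: 5.
Bottleneck = min = 2.

src->hub->well->sink, bottleneck 2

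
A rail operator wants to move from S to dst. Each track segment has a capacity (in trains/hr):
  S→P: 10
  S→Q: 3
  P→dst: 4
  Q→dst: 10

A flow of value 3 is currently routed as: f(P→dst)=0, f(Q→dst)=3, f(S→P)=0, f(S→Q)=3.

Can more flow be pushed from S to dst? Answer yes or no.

Residual path S→P→dst has bottleneck 4 > 0.
Pushing 4 along it raises the flow to 7, so the given flow is not maximum.

Yes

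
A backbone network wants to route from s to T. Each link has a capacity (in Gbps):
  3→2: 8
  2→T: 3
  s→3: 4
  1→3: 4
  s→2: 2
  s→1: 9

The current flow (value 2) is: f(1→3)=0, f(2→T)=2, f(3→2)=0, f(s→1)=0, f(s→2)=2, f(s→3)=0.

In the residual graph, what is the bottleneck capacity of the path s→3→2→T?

1

Residual capacities along the path: s→3: 4, 3→2: 8, 2→T: 1.
Minimum is 1.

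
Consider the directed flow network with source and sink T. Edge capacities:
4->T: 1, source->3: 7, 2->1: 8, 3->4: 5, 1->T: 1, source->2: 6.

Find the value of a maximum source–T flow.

2

Augment source->2->1->T: bottleneck 1. Total 1.
Augment source->3->4->T: bottleneck 1. Total 2.
No augmenting path remains in the residual graph.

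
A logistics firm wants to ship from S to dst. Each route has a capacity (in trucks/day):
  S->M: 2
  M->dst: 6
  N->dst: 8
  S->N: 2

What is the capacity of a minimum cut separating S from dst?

4

Max flow = 4 (via 2 augmenting paths).
In the residual at optimum, the set reachable from S is {S}.
Cut edges: S->N (cap 2), S->M (cap 2). Sum = 4.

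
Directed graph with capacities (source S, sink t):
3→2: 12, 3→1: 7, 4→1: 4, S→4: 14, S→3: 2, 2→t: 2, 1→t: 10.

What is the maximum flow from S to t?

6

Augment S→4→1→t: bottleneck 4. Total 4.
Augment S→3→1→t: bottleneck 2. Total 6.
No augmenting path remains in the residual graph.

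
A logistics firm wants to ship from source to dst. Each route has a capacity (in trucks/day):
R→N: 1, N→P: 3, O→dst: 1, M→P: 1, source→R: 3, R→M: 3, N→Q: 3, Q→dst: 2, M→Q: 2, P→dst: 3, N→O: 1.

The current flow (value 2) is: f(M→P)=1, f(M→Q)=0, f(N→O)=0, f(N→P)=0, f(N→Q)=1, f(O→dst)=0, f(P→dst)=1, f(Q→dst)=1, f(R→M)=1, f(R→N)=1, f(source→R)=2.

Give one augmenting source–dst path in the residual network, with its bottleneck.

source→R→M→Q→dst, bottleneck 1

Residual along source→R→M→Q→dst: source→R: 1, R→M: 2, M→Q: 2, Q→dst: 1.
Bottleneck = min = 1.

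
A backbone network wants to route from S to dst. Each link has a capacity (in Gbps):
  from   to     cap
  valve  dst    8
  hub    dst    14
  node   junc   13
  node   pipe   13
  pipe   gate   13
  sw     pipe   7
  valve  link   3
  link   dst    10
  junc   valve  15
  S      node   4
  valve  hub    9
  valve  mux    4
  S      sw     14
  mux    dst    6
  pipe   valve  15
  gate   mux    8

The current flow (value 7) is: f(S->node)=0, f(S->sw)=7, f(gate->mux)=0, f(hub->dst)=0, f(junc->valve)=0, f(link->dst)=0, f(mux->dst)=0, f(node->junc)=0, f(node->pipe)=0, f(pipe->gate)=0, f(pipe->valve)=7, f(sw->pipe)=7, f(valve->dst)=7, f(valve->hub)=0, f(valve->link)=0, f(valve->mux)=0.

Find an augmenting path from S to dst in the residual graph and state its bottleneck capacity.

Residual along S->node->pipe->valve->dst: S->node: 4, node->pipe: 13, pipe->valve: 8, valve->dst: 1.
Bottleneck = min = 1.

S->node->pipe->valve->dst, bottleneck 1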